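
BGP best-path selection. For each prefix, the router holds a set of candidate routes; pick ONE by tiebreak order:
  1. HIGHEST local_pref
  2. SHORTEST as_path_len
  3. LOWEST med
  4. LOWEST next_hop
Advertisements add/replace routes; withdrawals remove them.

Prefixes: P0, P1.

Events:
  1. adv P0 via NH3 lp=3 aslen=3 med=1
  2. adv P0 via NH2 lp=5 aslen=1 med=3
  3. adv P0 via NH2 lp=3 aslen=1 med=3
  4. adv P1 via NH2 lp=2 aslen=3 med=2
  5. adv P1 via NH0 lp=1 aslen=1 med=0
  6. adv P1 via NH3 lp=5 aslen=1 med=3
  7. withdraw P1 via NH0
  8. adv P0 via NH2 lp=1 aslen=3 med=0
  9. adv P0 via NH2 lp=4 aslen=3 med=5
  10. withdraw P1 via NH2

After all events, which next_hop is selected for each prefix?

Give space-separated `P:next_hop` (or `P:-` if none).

Answer: P0:NH2 P1:NH3

Derivation:
Op 1: best P0=NH3 P1=-
Op 2: best P0=NH2 P1=-
Op 3: best P0=NH2 P1=-
Op 4: best P0=NH2 P1=NH2
Op 5: best P0=NH2 P1=NH2
Op 6: best P0=NH2 P1=NH3
Op 7: best P0=NH2 P1=NH3
Op 8: best P0=NH3 P1=NH3
Op 9: best P0=NH2 P1=NH3
Op 10: best P0=NH2 P1=NH3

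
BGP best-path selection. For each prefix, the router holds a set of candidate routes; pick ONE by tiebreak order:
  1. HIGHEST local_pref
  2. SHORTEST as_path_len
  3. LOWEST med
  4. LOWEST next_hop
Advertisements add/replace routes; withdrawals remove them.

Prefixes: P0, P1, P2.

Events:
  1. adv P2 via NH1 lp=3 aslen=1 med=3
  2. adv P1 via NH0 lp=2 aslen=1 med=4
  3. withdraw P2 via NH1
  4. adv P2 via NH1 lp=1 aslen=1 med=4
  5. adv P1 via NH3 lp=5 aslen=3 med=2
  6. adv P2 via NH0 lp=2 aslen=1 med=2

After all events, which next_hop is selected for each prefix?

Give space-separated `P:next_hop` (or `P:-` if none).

Answer: P0:- P1:NH3 P2:NH0

Derivation:
Op 1: best P0=- P1=- P2=NH1
Op 2: best P0=- P1=NH0 P2=NH1
Op 3: best P0=- P1=NH0 P2=-
Op 4: best P0=- P1=NH0 P2=NH1
Op 5: best P0=- P1=NH3 P2=NH1
Op 6: best P0=- P1=NH3 P2=NH0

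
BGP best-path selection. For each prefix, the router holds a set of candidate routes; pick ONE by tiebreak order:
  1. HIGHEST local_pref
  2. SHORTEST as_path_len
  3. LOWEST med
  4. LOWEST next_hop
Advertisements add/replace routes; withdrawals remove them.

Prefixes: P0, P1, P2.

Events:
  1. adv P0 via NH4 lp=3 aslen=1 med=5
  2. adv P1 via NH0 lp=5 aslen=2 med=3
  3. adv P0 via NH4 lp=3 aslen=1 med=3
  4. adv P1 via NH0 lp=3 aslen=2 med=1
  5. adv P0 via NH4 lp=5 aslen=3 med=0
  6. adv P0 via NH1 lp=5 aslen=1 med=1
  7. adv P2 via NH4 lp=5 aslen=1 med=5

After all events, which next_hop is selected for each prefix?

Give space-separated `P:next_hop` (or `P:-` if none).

Answer: P0:NH1 P1:NH0 P2:NH4

Derivation:
Op 1: best P0=NH4 P1=- P2=-
Op 2: best P0=NH4 P1=NH0 P2=-
Op 3: best P0=NH4 P1=NH0 P2=-
Op 4: best P0=NH4 P1=NH0 P2=-
Op 5: best P0=NH4 P1=NH0 P2=-
Op 6: best P0=NH1 P1=NH0 P2=-
Op 7: best P0=NH1 P1=NH0 P2=NH4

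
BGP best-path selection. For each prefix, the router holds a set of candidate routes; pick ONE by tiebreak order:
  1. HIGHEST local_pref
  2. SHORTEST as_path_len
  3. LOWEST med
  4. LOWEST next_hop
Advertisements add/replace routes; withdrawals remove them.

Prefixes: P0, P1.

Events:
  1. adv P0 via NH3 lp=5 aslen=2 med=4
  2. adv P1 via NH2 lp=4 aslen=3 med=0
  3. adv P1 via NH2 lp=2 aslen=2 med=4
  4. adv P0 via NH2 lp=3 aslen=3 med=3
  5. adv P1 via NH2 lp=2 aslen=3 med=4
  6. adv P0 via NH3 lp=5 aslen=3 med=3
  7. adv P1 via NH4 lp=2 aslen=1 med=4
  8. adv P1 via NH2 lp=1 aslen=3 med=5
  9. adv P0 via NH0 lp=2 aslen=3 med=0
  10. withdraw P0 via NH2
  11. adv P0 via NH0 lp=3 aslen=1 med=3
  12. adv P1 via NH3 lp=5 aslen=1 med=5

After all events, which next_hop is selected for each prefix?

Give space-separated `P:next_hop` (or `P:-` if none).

Op 1: best P0=NH3 P1=-
Op 2: best P0=NH3 P1=NH2
Op 3: best P0=NH3 P1=NH2
Op 4: best P0=NH3 P1=NH2
Op 5: best P0=NH3 P1=NH2
Op 6: best P0=NH3 P1=NH2
Op 7: best P0=NH3 P1=NH4
Op 8: best P0=NH3 P1=NH4
Op 9: best P0=NH3 P1=NH4
Op 10: best P0=NH3 P1=NH4
Op 11: best P0=NH3 P1=NH4
Op 12: best P0=NH3 P1=NH3

Answer: P0:NH3 P1:NH3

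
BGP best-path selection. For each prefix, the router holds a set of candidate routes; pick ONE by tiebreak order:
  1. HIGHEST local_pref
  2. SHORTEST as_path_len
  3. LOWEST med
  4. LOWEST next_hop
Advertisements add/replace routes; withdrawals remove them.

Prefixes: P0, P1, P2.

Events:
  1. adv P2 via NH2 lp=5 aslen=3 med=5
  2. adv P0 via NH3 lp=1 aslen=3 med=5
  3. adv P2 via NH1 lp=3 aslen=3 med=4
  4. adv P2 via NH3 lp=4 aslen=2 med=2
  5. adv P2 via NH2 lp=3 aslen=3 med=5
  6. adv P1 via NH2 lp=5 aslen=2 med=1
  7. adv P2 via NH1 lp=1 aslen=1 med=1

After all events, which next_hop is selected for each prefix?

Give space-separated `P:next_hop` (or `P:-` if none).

Answer: P0:NH3 P1:NH2 P2:NH3

Derivation:
Op 1: best P0=- P1=- P2=NH2
Op 2: best P0=NH3 P1=- P2=NH2
Op 3: best P0=NH3 P1=- P2=NH2
Op 4: best P0=NH3 P1=- P2=NH2
Op 5: best P0=NH3 P1=- P2=NH3
Op 6: best P0=NH3 P1=NH2 P2=NH3
Op 7: best P0=NH3 P1=NH2 P2=NH3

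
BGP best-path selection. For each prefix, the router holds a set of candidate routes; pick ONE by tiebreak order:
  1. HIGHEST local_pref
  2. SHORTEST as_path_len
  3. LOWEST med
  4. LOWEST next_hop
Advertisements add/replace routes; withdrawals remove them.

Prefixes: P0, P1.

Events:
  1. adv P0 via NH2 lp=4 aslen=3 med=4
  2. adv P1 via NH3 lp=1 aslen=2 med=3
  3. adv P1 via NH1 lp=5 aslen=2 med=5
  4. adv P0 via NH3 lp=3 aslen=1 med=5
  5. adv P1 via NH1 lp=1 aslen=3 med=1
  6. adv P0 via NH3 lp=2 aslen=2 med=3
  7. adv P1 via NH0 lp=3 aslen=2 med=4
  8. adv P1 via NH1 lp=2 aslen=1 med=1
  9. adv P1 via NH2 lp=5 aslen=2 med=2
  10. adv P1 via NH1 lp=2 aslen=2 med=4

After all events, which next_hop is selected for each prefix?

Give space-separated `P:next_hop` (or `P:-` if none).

Op 1: best P0=NH2 P1=-
Op 2: best P0=NH2 P1=NH3
Op 3: best P0=NH2 P1=NH1
Op 4: best P0=NH2 P1=NH1
Op 5: best P0=NH2 P1=NH3
Op 6: best P0=NH2 P1=NH3
Op 7: best P0=NH2 P1=NH0
Op 8: best P0=NH2 P1=NH0
Op 9: best P0=NH2 P1=NH2
Op 10: best P0=NH2 P1=NH2

Answer: P0:NH2 P1:NH2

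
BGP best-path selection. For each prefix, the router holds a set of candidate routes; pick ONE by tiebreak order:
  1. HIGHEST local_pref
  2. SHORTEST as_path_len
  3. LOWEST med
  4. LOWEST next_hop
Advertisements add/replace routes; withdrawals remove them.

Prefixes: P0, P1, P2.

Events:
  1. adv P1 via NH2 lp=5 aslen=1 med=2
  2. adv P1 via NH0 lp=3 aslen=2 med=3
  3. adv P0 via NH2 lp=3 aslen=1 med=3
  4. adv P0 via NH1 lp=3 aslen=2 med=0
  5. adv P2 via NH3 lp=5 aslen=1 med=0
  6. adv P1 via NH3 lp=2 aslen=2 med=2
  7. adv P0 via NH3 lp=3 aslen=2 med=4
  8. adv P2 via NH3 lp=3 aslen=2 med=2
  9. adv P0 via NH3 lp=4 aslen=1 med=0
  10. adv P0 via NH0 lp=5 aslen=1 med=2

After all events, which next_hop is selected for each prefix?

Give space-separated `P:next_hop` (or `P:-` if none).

Answer: P0:NH0 P1:NH2 P2:NH3

Derivation:
Op 1: best P0=- P1=NH2 P2=-
Op 2: best P0=- P1=NH2 P2=-
Op 3: best P0=NH2 P1=NH2 P2=-
Op 4: best P0=NH2 P1=NH2 P2=-
Op 5: best P0=NH2 P1=NH2 P2=NH3
Op 6: best P0=NH2 P1=NH2 P2=NH3
Op 7: best P0=NH2 P1=NH2 P2=NH3
Op 8: best P0=NH2 P1=NH2 P2=NH3
Op 9: best P0=NH3 P1=NH2 P2=NH3
Op 10: best P0=NH0 P1=NH2 P2=NH3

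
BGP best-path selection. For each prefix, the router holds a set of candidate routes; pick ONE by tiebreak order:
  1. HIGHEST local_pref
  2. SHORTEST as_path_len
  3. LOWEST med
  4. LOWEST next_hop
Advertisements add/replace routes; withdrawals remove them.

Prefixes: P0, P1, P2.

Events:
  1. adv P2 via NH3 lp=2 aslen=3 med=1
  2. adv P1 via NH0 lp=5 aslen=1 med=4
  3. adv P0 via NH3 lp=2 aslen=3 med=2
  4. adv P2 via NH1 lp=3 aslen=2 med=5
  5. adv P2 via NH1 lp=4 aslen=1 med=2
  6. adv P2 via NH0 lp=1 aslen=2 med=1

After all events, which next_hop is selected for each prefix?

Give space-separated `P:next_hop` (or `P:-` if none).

Answer: P0:NH3 P1:NH0 P2:NH1

Derivation:
Op 1: best P0=- P1=- P2=NH3
Op 2: best P0=- P1=NH0 P2=NH3
Op 3: best P0=NH3 P1=NH0 P2=NH3
Op 4: best P0=NH3 P1=NH0 P2=NH1
Op 5: best P0=NH3 P1=NH0 P2=NH1
Op 6: best P0=NH3 P1=NH0 P2=NH1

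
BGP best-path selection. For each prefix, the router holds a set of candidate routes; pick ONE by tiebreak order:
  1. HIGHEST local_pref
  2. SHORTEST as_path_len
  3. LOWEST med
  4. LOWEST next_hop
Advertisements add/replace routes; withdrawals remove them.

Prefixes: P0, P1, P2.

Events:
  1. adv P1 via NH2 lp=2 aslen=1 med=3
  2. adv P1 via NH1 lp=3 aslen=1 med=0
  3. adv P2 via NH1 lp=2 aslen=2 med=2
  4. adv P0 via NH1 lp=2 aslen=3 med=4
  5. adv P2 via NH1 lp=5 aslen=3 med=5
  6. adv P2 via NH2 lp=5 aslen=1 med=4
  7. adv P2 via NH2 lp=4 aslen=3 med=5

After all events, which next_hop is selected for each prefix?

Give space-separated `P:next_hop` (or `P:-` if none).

Op 1: best P0=- P1=NH2 P2=-
Op 2: best P0=- P1=NH1 P2=-
Op 3: best P0=- P1=NH1 P2=NH1
Op 4: best P0=NH1 P1=NH1 P2=NH1
Op 5: best P0=NH1 P1=NH1 P2=NH1
Op 6: best P0=NH1 P1=NH1 P2=NH2
Op 7: best P0=NH1 P1=NH1 P2=NH1

Answer: P0:NH1 P1:NH1 P2:NH1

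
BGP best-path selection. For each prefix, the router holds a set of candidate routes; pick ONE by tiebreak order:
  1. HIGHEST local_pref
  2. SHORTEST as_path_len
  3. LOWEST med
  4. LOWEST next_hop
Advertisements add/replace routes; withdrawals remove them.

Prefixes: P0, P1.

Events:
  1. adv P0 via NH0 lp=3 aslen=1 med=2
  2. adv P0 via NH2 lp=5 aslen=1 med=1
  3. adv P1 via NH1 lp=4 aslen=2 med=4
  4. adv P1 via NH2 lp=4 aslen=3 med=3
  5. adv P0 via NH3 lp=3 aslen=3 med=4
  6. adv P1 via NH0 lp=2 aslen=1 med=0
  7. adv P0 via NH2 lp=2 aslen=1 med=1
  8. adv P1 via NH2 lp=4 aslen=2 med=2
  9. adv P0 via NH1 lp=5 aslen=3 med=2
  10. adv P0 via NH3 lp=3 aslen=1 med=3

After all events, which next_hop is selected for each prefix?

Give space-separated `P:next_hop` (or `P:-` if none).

Op 1: best P0=NH0 P1=-
Op 2: best P0=NH2 P1=-
Op 3: best P0=NH2 P1=NH1
Op 4: best P0=NH2 P1=NH1
Op 5: best P0=NH2 P1=NH1
Op 6: best P0=NH2 P1=NH1
Op 7: best P0=NH0 P1=NH1
Op 8: best P0=NH0 P1=NH2
Op 9: best P0=NH1 P1=NH2
Op 10: best P0=NH1 P1=NH2

Answer: P0:NH1 P1:NH2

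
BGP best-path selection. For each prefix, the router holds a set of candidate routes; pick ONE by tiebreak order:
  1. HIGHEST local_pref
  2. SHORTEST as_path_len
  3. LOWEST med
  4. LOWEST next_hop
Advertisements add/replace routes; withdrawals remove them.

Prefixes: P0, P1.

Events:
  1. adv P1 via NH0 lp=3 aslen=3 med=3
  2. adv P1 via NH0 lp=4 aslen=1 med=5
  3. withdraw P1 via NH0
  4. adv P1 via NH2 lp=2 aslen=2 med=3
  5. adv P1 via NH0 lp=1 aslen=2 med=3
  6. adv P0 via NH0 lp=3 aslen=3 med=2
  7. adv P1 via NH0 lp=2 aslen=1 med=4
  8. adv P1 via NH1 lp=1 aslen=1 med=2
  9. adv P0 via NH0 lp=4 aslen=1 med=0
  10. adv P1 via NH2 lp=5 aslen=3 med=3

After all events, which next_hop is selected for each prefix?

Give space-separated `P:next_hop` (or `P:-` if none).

Answer: P0:NH0 P1:NH2

Derivation:
Op 1: best P0=- P1=NH0
Op 2: best P0=- P1=NH0
Op 3: best P0=- P1=-
Op 4: best P0=- P1=NH2
Op 5: best P0=- P1=NH2
Op 6: best P0=NH0 P1=NH2
Op 7: best P0=NH0 P1=NH0
Op 8: best P0=NH0 P1=NH0
Op 9: best P0=NH0 P1=NH0
Op 10: best P0=NH0 P1=NH2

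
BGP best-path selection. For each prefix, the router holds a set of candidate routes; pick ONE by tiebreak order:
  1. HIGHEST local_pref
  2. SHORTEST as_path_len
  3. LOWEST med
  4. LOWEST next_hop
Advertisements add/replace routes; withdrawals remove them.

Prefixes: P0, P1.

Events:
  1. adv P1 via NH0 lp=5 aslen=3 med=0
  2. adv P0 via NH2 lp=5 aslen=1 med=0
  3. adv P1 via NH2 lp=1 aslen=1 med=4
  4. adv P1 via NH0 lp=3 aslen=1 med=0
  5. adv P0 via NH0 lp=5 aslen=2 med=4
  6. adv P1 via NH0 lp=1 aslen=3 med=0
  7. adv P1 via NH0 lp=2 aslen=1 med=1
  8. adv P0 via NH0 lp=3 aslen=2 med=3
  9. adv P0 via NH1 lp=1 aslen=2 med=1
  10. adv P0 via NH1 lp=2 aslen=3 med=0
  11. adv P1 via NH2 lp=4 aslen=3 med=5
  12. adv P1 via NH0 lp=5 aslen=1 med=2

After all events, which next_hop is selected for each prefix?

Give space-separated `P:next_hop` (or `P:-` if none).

Op 1: best P0=- P1=NH0
Op 2: best P0=NH2 P1=NH0
Op 3: best P0=NH2 P1=NH0
Op 4: best P0=NH2 P1=NH0
Op 5: best P0=NH2 P1=NH0
Op 6: best P0=NH2 P1=NH2
Op 7: best P0=NH2 P1=NH0
Op 8: best P0=NH2 P1=NH0
Op 9: best P0=NH2 P1=NH0
Op 10: best P0=NH2 P1=NH0
Op 11: best P0=NH2 P1=NH2
Op 12: best P0=NH2 P1=NH0

Answer: P0:NH2 P1:NH0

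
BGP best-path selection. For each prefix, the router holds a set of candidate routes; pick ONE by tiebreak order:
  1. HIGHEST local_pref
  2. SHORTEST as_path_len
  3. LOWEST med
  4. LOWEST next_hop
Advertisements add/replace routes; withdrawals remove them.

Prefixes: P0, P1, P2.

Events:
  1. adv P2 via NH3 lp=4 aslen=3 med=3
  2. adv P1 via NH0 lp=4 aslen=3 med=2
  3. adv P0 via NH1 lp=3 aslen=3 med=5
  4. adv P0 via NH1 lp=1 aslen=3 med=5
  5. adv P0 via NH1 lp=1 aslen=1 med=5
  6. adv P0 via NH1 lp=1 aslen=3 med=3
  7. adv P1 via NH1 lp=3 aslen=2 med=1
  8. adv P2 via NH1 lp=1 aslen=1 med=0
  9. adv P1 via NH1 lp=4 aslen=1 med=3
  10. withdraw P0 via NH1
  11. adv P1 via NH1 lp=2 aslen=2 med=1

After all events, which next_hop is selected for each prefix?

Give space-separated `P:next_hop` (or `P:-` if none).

Op 1: best P0=- P1=- P2=NH3
Op 2: best P0=- P1=NH0 P2=NH3
Op 3: best P0=NH1 P1=NH0 P2=NH3
Op 4: best P0=NH1 P1=NH0 P2=NH3
Op 5: best P0=NH1 P1=NH0 P2=NH3
Op 6: best P0=NH1 P1=NH0 P2=NH3
Op 7: best P0=NH1 P1=NH0 P2=NH3
Op 8: best P0=NH1 P1=NH0 P2=NH3
Op 9: best P0=NH1 P1=NH1 P2=NH3
Op 10: best P0=- P1=NH1 P2=NH3
Op 11: best P0=- P1=NH0 P2=NH3

Answer: P0:- P1:NH0 P2:NH3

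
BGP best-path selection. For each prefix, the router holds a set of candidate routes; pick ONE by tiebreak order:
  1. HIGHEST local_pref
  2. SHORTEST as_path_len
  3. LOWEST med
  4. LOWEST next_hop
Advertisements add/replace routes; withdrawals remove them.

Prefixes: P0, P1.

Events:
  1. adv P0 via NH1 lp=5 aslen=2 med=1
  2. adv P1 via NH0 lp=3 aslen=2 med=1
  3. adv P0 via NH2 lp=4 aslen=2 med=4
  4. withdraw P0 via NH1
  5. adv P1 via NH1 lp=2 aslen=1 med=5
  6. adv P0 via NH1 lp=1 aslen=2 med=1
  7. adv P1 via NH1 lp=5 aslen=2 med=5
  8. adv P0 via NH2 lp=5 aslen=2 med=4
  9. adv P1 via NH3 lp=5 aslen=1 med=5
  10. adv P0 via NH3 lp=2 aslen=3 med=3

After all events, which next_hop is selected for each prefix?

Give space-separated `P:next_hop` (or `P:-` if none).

Op 1: best P0=NH1 P1=-
Op 2: best P0=NH1 P1=NH0
Op 3: best P0=NH1 P1=NH0
Op 4: best P0=NH2 P1=NH0
Op 5: best P0=NH2 P1=NH0
Op 6: best P0=NH2 P1=NH0
Op 7: best P0=NH2 P1=NH1
Op 8: best P0=NH2 P1=NH1
Op 9: best P0=NH2 P1=NH3
Op 10: best P0=NH2 P1=NH3

Answer: P0:NH2 P1:NH3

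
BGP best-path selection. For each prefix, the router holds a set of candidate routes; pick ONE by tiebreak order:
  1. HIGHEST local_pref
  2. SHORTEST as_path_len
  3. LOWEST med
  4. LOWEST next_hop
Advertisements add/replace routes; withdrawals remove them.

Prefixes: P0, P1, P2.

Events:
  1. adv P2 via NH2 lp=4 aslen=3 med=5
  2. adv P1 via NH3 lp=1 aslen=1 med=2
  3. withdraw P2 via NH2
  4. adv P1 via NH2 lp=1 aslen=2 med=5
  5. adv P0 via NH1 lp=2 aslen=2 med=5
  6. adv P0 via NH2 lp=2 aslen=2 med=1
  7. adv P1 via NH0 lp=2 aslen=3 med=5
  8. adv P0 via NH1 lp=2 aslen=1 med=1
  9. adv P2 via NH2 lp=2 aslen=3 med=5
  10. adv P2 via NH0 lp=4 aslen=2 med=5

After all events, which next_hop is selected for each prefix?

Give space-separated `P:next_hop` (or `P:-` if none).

Answer: P0:NH1 P1:NH0 P2:NH0

Derivation:
Op 1: best P0=- P1=- P2=NH2
Op 2: best P0=- P1=NH3 P2=NH2
Op 3: best P0=- P1=NH3 P2=-
Op 4: best P0=- P1=NH3 P2=-
Op 5: best P0=NH1 P1=NH3 P2=-
Op 6: best P0=NH2 P1=NH3 P2=-
Op 7: best P0=NH2 P1=NH0 P2=-
Op 8: best P0=NH1 P1=NH0 P2=-
Op 9: best P0=NH1 P1=NH0 P2=NH2
Op 10: best P0=NH1 P1=NH0 P2=NH0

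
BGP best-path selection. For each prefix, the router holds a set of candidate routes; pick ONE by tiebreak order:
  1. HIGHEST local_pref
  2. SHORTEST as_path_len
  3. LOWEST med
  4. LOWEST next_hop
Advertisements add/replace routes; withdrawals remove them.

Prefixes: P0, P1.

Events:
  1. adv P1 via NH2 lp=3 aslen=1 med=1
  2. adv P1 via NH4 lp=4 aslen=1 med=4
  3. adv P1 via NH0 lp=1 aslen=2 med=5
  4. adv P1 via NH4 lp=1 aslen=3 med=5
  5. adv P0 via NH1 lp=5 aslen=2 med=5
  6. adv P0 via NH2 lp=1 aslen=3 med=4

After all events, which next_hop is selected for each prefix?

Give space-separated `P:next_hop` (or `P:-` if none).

Op 1: best P0=- P1=NH2
Op 2: best P0=- P1=NH4
Op 3: best P0=- P1=NH4
Op 4: best P0=- P1=NH2
Op 5: best P0=NH1 P1=NH2
Op 6: best P0=NH1 P1=NH2

Answer: P0:NH1 P1:NH2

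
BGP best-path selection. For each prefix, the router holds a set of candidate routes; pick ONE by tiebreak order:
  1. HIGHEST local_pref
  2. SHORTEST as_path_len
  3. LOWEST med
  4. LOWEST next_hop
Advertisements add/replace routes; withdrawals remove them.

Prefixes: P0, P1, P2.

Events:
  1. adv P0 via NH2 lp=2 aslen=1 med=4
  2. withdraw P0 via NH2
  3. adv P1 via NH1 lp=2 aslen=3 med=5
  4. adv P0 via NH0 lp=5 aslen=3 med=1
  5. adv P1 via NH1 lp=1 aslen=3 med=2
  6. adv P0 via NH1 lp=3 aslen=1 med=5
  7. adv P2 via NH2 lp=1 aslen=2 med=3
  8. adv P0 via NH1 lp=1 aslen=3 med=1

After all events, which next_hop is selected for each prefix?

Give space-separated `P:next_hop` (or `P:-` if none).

Answer: P0:NH0 P1:NH1 P2:NH2

Derivation:
Op 1: best P0=NH2 P1=- P2=-
Op 2: best P0=- P1=- P2=-
Op 3: best P0=- P1=NH1 P2=-
Op 4: best P0=NH0 P1=NH1 P2=-
Op 5: best P0=NH0 P1=NH1 P2=-
Op 6: best P0=NH0 P1=NH1 P2=-
Op 7: best P0=NH0 P1=NH1 P2=NH2
Op 8: best P0=NH0 P1=NH1 P2=NH2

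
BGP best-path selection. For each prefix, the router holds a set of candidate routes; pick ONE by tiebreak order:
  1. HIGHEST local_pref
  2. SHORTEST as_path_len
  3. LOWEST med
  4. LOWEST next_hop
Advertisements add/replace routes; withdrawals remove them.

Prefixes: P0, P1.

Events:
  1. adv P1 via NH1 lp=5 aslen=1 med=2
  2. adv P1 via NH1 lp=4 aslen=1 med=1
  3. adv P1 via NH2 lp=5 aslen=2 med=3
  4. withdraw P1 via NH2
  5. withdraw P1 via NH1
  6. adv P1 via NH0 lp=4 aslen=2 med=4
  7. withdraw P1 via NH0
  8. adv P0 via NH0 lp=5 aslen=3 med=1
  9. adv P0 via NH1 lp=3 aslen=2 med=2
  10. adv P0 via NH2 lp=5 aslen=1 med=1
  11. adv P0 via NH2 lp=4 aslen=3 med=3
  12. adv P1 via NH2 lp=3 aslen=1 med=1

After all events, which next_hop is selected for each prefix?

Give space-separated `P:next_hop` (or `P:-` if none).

Answer: P0:NH0 P1:NH2

Derivation:
Op 1: best P0=- P1=NH1
Op 2: best P0=- P1=NH1
Op 3: best P0=- P1=NH2
Op 4: best P0=- P1=NH1
Op 5: best P0=- P1=-
Op 6: best P0=- P1=NH0
Op 7: best P0=- P1=-
Op 8: best P0=NH0 P1=-
Op 9: best P0=NH0 P1=-
Op 10: best P0=NH2 P1=-
Op 11: best P0=NH0 P1=-
Op 12: best P0=NH0 P1=NH2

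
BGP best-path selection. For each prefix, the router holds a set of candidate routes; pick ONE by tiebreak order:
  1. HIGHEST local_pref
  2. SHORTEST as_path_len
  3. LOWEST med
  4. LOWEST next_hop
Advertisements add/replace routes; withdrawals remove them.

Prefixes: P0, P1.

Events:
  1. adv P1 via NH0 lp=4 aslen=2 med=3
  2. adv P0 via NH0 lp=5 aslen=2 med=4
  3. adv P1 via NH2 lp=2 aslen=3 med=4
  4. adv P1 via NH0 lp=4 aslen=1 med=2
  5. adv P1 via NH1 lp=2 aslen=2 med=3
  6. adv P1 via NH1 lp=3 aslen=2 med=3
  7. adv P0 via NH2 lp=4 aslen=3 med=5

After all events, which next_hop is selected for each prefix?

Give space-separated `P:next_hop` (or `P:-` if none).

Answer: P0:NH0 P1:NH0

Derivation:
Op 1: best P0=- P1=NH0
Op 2: best P0=NH0 P1=NH0
Op 3: best P0=NH0 P1=NH0
Op 4: best P0=NH0 P1=NH0
Op 5: best P0=NH0 P1=NH0
Op 6: best P0=NH0 P1=NH0
Op 7: best P0=NH0 P1=NH0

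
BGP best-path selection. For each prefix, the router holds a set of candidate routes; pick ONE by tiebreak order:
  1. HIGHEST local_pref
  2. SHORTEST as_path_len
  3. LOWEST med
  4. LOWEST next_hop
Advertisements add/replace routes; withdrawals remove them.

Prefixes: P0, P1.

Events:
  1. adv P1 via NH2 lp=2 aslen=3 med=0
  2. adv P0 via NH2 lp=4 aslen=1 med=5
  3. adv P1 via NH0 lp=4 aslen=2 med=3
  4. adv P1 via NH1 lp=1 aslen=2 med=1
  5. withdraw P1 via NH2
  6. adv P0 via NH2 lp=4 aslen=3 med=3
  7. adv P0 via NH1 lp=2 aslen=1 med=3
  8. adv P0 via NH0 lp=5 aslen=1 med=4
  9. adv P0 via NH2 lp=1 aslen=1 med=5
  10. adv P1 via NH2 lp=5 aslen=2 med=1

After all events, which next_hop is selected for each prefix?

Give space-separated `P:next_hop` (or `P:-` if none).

Answer: P0:NH0 P1:NH2

Derivation:
Op 1: best P0=- P1=NH2
Op 2: best P0=NH2 P1=NH2
Op 3: best P0=NH2 P1=NH0
Op 4: best P0=NH2 P1=NH0
Op 5: best P0=NH2 P1=NH0
Op 6: best P0=NH2 P1=NH0
Op 7: best P0=NH2 P1=NH0
Op 8: best P0=NH0 P1=NH0
Op 9: best P0=NH0 P1=NH0
Op 10: best P0=NH0 P1=NH2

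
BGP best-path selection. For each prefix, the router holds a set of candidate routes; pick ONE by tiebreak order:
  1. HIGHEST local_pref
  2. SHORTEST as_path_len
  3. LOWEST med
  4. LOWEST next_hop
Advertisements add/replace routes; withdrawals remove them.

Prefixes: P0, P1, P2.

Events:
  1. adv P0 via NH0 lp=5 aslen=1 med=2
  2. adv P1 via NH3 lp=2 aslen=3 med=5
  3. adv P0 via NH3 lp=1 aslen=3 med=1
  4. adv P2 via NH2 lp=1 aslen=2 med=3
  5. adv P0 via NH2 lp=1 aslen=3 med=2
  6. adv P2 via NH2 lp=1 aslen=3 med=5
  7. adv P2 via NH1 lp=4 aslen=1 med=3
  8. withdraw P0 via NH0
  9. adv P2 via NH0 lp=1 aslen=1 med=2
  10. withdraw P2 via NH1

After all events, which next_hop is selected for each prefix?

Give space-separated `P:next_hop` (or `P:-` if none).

Answer: P0:NH3 P1:NH3 P2:NH0

Derivation:
Op 1: best P0=NH0 P1=- P2=-
Op 2: best P0=NH0 P1=NH3 P2=-
Op 3: best P0=NH0 P1=NH3 P2=-
Op 4: best P0=NH0 P1=NH3 P2=NH2
Op 5: best P0=NH0 P1=NH3 P2=NH2
Op 6: best P0=NH0 P1=NH3 P2=NH2
Op 7: best P0=NH0 P1=NH3 P2=NH1
Op 8: best P0=NH3 P1=NH3 P2=NH1
Op 9: best P0=NH3 P1=NH3 P2=NH1
Op 10: best P0=NH3 P1=NH3 P2=NH0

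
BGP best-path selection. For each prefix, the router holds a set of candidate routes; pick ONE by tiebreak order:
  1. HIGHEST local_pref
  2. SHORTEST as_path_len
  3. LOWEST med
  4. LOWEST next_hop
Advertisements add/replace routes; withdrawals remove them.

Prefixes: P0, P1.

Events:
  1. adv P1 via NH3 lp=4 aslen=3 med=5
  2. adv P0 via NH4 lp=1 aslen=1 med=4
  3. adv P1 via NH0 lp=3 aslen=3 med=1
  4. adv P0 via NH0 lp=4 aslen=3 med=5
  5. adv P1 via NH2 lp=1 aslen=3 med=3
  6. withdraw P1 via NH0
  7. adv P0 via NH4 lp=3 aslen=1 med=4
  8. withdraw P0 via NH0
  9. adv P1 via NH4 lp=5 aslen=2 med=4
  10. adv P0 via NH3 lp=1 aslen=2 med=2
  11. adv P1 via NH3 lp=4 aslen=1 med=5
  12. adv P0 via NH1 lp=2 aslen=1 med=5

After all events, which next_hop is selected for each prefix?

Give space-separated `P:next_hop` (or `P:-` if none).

Op 1: best P0=- P1=NH3
Op 2: best P0=NH4 P1=NH3
Op 3: best P0=NH4 P1=NH3
Op 4: best P0=NH0 P1=NH3
Op 5: best P0=NH0 P1=NH3
Op 6: best P0=NH0 P1=NH3
Op 7: best P0=NH0 P1=NH3
Op 8: best P0=NH4 P1=NH3
Op 9: best P0=NH4 P1=NH4
Op 10: best P0=NH4 P1=NH4
Op 11: best P0=NH4 P1=NH4
Op 12: best P0=NH4 P1=NH4

Answer: P0:NH4 P1:NH4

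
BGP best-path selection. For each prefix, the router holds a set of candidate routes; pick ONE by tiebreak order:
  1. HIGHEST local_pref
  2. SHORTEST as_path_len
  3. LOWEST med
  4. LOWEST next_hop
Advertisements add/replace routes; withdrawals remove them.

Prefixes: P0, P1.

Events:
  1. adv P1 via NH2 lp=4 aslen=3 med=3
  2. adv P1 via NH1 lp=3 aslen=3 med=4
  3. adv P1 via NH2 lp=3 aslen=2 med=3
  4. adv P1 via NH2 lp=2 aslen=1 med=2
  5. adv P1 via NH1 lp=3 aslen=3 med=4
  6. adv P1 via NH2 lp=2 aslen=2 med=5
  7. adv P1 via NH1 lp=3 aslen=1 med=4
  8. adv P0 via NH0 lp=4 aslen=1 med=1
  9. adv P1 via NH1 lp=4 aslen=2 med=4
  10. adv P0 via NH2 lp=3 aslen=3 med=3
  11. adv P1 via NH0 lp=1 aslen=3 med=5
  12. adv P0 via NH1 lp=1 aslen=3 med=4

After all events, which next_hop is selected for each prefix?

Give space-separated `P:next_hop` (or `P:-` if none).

Op 1: best P0=- P1=NH2
Op 2: best P0=- P1=NH2
Op 3: best P0=- P1=NH2
Op 4: best P0=- P1=NH1
Op 5: best P0=- P1=NH1
Op 6: best P0=- P1=NH1
Op 7: best P0=- P1=NH1
Op 8: best P0=NH0 P1=NH1
Op 9: best P0=NH0 P1=NH1
Op 10: best P0=NH0 P1=NH1
Op 11: best P0=NH0 P1=NH1
Op 12: best P0=NH0 P1=NH1

Answer: P0:NH0 P1:NH1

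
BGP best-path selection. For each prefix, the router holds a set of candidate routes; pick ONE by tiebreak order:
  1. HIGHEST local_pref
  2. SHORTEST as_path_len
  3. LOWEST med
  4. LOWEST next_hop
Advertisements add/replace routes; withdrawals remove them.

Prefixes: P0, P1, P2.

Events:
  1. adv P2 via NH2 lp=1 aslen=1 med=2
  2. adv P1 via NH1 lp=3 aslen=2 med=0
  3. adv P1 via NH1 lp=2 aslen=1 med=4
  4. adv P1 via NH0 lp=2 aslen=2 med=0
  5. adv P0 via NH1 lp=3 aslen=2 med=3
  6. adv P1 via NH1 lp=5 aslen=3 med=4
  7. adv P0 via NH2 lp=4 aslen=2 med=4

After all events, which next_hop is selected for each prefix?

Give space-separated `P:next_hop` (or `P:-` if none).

Answer: P0:NH2 P1:NH1 P2:NH2

Derivation:
Op 1: best P0=- P1=- P2=NH2
Op 2: best P0=- P1=NH1 P2=NH2
Op 3: best P0=- P1=NH1 P2=NH2
Op 4: best P0=- P1=NH1 P2=NH2
Op 5: best P0=NH1 P1=NH1 P2=NH2
Op 6: best P0=NH1 P1=NH1 P2=NH2
Op 7: best P0=NH2 P1=NH1 P2=NH2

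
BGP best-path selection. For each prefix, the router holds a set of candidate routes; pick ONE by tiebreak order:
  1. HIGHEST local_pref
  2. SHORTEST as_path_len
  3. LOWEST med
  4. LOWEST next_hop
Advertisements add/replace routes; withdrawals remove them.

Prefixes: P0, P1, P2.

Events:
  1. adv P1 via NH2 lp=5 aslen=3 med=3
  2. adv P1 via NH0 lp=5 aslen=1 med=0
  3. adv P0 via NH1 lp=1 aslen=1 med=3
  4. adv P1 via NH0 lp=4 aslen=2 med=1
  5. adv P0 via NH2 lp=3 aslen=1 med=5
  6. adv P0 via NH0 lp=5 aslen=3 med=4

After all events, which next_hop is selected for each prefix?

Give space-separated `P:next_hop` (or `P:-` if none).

Answer: P0:NH0 P1:NH2 P2:-

Derivation:
Op 1: best P0=- P1=NH2 P2=-
Op 2: best P0=- P1=NH0 P2=-
Op 3: best P0=NH1 P1=NH0 P2=-
Op 4: best P0=NH1 P1=NH2 P2=-
Op 5: best P0=NH2 P1=NH2 P2=-
Op 6: best P0=NH0 P1=NH2 P2=-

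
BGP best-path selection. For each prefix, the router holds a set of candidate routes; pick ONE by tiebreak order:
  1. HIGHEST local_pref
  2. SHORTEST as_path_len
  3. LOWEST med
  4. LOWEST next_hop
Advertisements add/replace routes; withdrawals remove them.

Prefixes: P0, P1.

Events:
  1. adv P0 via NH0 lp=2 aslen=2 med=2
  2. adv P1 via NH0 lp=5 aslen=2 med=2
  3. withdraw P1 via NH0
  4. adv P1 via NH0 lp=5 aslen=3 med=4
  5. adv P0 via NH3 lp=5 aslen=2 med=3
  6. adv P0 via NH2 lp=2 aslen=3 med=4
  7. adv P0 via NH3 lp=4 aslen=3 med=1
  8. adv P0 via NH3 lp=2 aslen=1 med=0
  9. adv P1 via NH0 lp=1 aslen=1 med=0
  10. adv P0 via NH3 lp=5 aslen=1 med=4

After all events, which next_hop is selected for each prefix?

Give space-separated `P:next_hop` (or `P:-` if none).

Op 1: best P0=NH0 P1=-
Op 2: best P0=NH0 P1=NH0
Op 3: best P0=NH0 P1=-
Op 4: best P0=NH0 P1=NH0
Op 5: best P0=NH3 P1=NH0
Op 6: best P0=NH3 P1=NH0
Op 7: best P0=NH3 P1=NH0
Op 8: best P0=NH3 P1=NH0
Op 9: best P0=NH3 P1=NH0
Op 10: best P0=NH3 P1=NH0

Answer: P0:NH3 P1:NH0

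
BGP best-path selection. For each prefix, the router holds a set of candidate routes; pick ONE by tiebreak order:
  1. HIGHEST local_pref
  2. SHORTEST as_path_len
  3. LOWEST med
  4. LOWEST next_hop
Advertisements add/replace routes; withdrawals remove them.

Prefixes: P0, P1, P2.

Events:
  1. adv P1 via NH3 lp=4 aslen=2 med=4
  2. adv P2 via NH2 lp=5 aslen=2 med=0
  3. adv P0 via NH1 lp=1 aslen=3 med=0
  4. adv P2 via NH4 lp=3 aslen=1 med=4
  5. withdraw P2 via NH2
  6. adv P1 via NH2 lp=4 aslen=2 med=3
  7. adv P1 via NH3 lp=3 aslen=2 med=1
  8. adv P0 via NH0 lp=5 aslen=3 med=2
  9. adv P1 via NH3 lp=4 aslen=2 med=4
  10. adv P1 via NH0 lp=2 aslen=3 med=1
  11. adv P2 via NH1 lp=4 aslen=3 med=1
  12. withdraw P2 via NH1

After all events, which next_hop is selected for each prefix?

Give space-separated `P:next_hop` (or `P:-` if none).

Op 1: best P0=- P1=NH3 P2=-
Op 2: best P0=- P1=NH3 P2=NH2
Op 3: best P0=NH1 P1=NH3 P2=NH2
Op 4: best P0=NH1 P1=NH3 P2=NH2
Op 5: best P0=NH1 P1=NH3 P2=NH4
Op 6: best P0=NH1 P1=NH2 P2=NH4
Op 7: best P0=NH1 P1=NH2 P2=NH4
Op 8: best P0=NH0 P1=NH2 P2=NH4
Op 9: best P0=NH0 P1=NH2 P2=NH4
Op 10: best P0=NH0 P1=NH2 P2=NH4
Op 11: best P0=NH0 P1=NH2 P2=NH1
Op 12: best P0=NH0 P1=NH2 P2=NH4

Answer: P0:NH0 P1:NH2 P2:NH4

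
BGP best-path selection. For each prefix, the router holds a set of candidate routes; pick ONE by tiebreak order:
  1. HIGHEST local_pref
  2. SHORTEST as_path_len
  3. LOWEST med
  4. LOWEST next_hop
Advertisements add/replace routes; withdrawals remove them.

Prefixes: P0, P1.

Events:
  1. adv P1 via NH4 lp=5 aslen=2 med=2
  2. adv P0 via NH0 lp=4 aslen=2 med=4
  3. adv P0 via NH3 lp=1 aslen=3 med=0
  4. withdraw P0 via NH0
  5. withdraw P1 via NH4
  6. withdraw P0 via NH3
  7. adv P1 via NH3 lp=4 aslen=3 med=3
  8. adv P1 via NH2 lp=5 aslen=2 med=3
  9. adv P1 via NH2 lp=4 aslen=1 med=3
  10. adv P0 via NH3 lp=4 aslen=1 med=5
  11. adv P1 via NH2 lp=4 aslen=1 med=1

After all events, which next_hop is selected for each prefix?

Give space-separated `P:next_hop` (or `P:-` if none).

Answer: P0:NH3 P1:NH2

Derivation:
Op 1: best P0=- P1=NH4
Op 2: best P0=NH0 P1=NH4
Op 3: best P0=NH0 P1=NH4
Op 4: best P0=NH3 P1=NH4
Op 5: best P0=NH3 P1=-
Op 6: best P0=- P1=-
Op 7: best P0=- P1=NH3
Op 8: best P0=- P1=NH2
Op 9: best P0=- P1=NH2
Op 10: best P0=NH3 P1=NH2
Op 11: best P0=NH3 P1=NH2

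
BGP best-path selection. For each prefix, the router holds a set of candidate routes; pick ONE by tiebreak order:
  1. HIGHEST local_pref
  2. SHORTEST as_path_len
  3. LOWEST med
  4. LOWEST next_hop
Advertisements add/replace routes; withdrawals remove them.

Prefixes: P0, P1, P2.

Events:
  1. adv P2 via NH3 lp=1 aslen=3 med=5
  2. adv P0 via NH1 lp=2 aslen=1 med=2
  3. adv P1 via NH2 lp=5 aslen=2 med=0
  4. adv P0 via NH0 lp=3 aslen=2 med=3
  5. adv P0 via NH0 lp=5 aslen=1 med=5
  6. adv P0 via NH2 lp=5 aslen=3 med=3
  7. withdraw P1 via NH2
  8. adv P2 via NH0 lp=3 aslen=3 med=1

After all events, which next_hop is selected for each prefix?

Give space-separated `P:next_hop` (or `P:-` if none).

Answer: P0:NH0 P1:- P2:NH0

Derivation:
Op 1: best P0=- P1=- P2=NH3
Op 2: best P0=NH1 P1=- P2=NH3
Op 3: best P0=NH1 P1=NH2 P2=NH3
Op 4: best P0=NH0 P1=NH2 P2=NH3
Op 5: best P0=NH0 P1=NH2 P2=NH3
Op 6: best P0=NH0 P1=NH2 P2=NH3
Op 7: best P0=NH0 P1=- P2=NH3
Op 8: best P0=NH0 P1=- P2=NH0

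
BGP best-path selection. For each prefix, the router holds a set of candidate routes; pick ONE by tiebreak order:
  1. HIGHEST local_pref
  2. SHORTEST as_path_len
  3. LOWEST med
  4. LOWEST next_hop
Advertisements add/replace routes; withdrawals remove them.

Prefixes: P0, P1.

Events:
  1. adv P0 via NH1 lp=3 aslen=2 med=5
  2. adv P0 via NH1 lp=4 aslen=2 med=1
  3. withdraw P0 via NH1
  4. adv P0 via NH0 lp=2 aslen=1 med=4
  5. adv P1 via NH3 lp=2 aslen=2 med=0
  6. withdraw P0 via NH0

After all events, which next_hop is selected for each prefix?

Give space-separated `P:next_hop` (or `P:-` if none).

Op 1: best P0=NH1 P1=-
Op 2: best P0=NH1 P1=-
Op 3: best P0=- P1=-
Op 4: best P0=NH0 P1=-
Op 5: best P0=NH0 P1=NH3
Op 6: best P0=- P1=NH3

Answer: P0:- P1:NH3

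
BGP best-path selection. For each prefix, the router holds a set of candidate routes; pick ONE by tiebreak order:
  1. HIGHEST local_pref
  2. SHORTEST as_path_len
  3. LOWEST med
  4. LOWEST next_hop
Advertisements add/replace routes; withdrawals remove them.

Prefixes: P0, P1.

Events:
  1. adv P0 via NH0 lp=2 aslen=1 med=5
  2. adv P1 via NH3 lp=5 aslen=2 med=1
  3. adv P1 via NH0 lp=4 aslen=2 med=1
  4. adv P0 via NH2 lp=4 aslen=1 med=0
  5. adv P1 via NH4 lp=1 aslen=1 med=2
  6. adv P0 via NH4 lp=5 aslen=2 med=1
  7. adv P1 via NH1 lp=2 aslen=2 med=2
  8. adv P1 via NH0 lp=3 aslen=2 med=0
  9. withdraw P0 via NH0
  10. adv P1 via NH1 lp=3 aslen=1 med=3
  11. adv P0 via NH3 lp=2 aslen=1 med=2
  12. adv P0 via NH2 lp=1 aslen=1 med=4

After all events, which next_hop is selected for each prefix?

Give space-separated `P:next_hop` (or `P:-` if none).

Answer: P0:NH4 P1:NH3

Derivation:
Op 1: best P0=NH0 P1=-
Op 2: best P0=NH0 P1=NH3
Op 3: best P0=NH0 P1=NH3
Op 4: best P0=NH2 P1=NH3
Op 5: best P0=NH2 P1=NH3
Op 6: best P0=NH4 P1=NH3
Op 7: best P0=NH4 P1=NH3
Op 8: best P0=NH4 P1=NH3
Op 9: best P0=NH4 P1=NH3
Op 10: best P0=NH4 P1=NH3
Op 11: best P0=NH4 P1=NH3
Op 12: best P0=NH4 P1=NH3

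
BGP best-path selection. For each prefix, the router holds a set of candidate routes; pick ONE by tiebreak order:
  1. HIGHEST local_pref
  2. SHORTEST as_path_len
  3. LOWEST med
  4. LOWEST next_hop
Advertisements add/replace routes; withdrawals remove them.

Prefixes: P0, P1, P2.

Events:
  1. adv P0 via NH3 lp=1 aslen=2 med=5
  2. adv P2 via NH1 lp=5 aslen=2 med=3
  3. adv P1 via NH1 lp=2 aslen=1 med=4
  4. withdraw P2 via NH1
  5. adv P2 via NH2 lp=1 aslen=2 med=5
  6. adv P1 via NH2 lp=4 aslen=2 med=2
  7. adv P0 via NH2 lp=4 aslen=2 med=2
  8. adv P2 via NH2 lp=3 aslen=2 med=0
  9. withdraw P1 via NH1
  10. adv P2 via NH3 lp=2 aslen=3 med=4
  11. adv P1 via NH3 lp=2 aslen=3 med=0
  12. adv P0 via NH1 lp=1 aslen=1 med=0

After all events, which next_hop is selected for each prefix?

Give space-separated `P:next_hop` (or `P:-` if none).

Answer: P0:NH2 P1:NH2 P2:NH2

Derivation:
Op 1: best P0=NH3 P1=- P2=-
Op 2: best P0=NH3 P1=- P2=NH1
Op 3: best P0=NH3 P1=NH1 P2=NH1
Op 4: best P0=NH3 P1=NH1 P2=-
Op 5: best P0=NH3 P1=NH1 P2=NH2
Op 6: best P0=NH3 P1=NH2 P2=NH2
Op 7: best P0=NH2 P1=NH2 P2=NH2
Op 8: best P0=NH2 P1=NH2 P2=NH2
Op 9: best P0=NH2 P1=NH2 P2=NH2
Op 10: best P0=NH2 P1=NH2 P2=NH2
Op 11: best P0=NH2 P1=NH2 P2=NH2
Op 12: best P0=NH2 P1=NH2 P2=NH2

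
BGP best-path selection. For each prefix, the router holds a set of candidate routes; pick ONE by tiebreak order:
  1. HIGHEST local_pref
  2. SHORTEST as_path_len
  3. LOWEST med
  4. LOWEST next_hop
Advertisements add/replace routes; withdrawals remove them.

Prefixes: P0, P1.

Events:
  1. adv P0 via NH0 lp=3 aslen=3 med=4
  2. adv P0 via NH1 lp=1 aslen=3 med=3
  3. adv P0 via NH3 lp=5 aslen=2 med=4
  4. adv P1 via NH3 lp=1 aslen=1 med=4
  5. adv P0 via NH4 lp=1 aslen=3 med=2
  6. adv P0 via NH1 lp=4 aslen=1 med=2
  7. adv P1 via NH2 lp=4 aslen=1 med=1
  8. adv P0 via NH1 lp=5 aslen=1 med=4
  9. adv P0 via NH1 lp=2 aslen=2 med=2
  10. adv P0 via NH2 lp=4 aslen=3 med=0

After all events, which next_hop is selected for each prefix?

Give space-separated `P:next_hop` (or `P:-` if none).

Answer: P0:NH3 P1:NH2

Derivation:
Op 1: best P0=NH0 P1=-
Op 2: best P0=NH0 P1=-
Op 3: best P0=NH3 P1=-
Op 4: best P0=NH3 P1=NH3
Op 5: best P0=NH3 P1=NH3
Op 6: best P0=NH3 P1=NH3
Op 7: best P0=NH3 P1=NH2
Op 8: best P0=NH1 P1=NH2
Op 9: best P0=NH3 P1=NH2
Op 10: best P0=NH3 P1=NH2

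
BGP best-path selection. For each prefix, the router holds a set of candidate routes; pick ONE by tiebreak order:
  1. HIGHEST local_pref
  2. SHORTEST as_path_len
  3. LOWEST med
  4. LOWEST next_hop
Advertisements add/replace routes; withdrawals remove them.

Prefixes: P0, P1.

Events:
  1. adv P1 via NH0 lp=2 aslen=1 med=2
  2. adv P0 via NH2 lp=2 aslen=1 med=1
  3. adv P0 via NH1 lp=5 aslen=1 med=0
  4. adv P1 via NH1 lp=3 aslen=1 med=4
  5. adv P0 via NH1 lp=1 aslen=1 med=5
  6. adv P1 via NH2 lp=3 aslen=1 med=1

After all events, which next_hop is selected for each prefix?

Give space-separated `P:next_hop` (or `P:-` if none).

Op 1: best P0=- P1=NH0
Op 2: best P0=NH2 P1=NH0
Op 3: best P0=NH1 P1=NH0
Op 4: best P0=NH1 P1=NH1
Op 5: best P0=NH2 P1=NH1
Op 6: best P0=NH2 P1=NH2

Answer: P0:NH2 P1:NH2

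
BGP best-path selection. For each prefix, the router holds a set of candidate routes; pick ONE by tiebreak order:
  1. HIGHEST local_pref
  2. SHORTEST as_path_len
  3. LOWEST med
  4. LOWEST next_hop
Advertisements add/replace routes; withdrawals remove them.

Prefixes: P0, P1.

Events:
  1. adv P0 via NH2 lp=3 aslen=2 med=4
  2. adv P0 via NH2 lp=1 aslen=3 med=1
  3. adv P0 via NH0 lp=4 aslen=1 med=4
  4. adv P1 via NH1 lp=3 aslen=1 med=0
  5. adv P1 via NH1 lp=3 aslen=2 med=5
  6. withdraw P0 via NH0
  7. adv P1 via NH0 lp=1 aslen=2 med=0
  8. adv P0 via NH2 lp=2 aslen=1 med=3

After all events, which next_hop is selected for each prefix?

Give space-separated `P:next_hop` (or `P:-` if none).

Answer: P0:NH2 P1:NH1

Derivation:
Op 1: best P0=NH2 P1=-
Op 2: best P0=NH2 P1=-
Op 3: best P0=NH0 P1=-
Op 4: best P0=NH0 P1=NH1
Op 5: best P0=NH0 P1=NH1
Op 6: best P0=NH2 P1=NH1
Op 7: best P0=NH2 P1=NH1
Op 8: best P0=NH2 P1=NH1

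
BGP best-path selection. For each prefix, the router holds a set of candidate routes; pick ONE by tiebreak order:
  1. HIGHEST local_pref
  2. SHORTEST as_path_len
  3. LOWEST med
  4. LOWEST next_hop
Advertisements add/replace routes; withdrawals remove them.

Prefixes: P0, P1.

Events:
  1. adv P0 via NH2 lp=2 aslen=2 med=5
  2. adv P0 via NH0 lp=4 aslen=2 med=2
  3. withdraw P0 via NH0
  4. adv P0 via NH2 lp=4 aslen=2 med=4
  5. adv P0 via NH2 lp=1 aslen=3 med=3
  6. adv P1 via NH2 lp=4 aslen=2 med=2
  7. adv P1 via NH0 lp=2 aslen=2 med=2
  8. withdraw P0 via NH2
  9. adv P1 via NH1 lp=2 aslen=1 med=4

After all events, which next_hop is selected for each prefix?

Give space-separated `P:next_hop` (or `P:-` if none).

Answer: P0:- P1:NH2

Derivation:
Op 1: best P0=NH2 P1=-
Op 2: best P0=NH0 P1=-
Op 3: best P0=NH2 P1=-
Op 4: best P0=NH2 P1=-
Op 5: best P0=NH2 P1=-
Op 6: best P0=NH2 P1=NH2
Op 7: best P0=NH2 P1=NH2
Op 8: best P0=- P1=NH2
Op 9: best P0=- P1=NH2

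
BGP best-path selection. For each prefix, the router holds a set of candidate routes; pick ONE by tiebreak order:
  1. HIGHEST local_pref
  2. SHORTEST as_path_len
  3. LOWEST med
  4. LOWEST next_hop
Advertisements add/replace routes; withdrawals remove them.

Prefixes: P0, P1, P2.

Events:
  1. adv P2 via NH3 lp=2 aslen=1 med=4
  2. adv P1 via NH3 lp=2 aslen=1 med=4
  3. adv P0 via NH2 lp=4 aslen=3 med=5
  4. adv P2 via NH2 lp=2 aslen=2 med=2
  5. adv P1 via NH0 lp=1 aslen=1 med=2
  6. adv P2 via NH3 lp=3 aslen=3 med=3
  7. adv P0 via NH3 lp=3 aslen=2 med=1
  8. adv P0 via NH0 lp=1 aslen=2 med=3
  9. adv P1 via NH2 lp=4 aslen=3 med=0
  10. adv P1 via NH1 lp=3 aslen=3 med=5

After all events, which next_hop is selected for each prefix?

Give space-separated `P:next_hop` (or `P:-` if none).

Answer: P0:NH2 P1:NH2 P2:NH3

Derivation:
Op 1: best P0=- P1=- P2=NH3
Op 2: best P0=- P1=NH3 P2=NH3
Op 3: best P0=NH2 P1=NH3 P2=NH3
Op 4: best P0=NH2 P1=NH3 P2=NH3
Op 5: best P0=NH2 P1=NH3 P2=NH3
Op 6: best P0=NH2 P1=NH3 P2=NH3
Op 7: best P0=NH2 P1=NH3 P2=NH3
Op 8: best P0=NH2 P1=NH3 P2=NH3
Op 9: best P0=NH2 P1=NH2 P2=NH3
Op 10: best P0=NH2 P1=NH2 P2=NH3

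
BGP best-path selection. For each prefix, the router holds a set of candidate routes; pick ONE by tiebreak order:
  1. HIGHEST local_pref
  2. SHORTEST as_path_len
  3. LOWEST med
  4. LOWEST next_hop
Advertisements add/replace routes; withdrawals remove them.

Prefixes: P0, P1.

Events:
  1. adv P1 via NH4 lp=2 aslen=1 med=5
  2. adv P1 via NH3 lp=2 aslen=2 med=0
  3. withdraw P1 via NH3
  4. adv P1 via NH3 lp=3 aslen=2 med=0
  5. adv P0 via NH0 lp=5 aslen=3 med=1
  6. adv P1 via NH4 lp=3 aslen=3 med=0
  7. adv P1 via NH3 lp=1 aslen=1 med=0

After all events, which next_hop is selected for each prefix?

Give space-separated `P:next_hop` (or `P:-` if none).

Answer: P0:NH0 P1:NH4

Derivation:
Op 1: best P0=- P1=NH4
Op 2: best P0=- P1=NH4
Op 3: best P0=- P1=NH4
Op 4: best P0=- P1=NH3
Op 5: best P0=NH0 P1=NH3
Op 6: best P0=NH0 P1=NH3
Op 7: best P0=NH0 P1=NH4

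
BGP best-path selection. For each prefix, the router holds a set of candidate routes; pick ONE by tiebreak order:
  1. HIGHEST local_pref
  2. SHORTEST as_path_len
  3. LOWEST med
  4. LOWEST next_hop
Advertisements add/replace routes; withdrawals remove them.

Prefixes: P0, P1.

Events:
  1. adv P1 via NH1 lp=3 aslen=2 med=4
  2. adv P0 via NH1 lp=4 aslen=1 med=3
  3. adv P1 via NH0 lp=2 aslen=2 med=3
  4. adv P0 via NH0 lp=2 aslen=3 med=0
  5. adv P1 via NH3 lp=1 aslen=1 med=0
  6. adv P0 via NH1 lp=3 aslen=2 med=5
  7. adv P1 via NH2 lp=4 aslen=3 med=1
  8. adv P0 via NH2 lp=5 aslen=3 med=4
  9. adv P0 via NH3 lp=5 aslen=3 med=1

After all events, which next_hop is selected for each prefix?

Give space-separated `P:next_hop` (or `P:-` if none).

Answer: P0:NH3 P1:NH2

Derivation:
Op 1: best P0=- P1=NH1
Op 2: best P0=NH1 P1=NH1
Op 3: best P0=NH1 P1=NH1
Op 4: best P0=NH1 P1=NH1
Op 5: best P0=NH1 P1=NH1
Op 6: best P0=NH1 P1=NH1
Op 7: best P0=NH1 P1=NH2
Op 8: best P0=NH2 P1=NH2
Op 9: best P0=NH3 P1=NH2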